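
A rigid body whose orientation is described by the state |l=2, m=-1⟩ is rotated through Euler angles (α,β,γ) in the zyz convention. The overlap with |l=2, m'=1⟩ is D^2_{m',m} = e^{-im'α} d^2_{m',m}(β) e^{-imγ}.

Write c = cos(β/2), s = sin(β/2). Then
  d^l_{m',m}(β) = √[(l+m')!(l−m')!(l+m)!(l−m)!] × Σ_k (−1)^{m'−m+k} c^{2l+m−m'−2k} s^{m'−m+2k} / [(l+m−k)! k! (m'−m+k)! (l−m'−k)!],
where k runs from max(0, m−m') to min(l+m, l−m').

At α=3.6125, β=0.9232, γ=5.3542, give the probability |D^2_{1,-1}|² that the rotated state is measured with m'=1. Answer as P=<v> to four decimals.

P=0.1916

First d^2_{1,-1}(β=0.9232), then the phase factors e^{-i(1)α} and e^{-i(-1)γ}:
c=cos(0.923200/2)=0.895341, s=sin(0.923200/2)=0.445381; N=√[6·1·1·6]=6.000000
Admissible k: 0..1 (factorial args all ≥0)
  k=0: (−1)^2·6.0000/(2)·0.8953^2·0.4454^2 = +0.477048
  k=1: (−1)^3·6.0000/(6)·0.8953^0·0.4454^4 = -0.039348
d^2_{1,-1}(0.9232) = +0.477048 -0.039348 = +0.437700
|D^2_{1,-1}|² = |d^2_{1,-1}(β)|² = (+0.437700)² = 0.191581 (the z-rotation phases have unit modulus)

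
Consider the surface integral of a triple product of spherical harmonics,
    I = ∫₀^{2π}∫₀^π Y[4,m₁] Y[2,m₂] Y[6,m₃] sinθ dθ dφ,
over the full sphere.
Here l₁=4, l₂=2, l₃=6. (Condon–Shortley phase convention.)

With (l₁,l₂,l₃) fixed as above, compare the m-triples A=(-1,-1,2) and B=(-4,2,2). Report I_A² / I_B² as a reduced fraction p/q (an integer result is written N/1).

Same 4,2,6: normalisation and zero-m 3j drop out of the ratio.
A: Δ: 0! 8! 4! / 13! → 1/6435; sum: t=0:+1/4320 = 1/4320; 3j²(4 2 6; -1 -1 2) = Δ·Π!·Σ² = 224/6435  (sign +1)
B: Δ: 0! 8! 4! / 13! → 1/6435; sum: t=0:+1/967680 = 1/967680; 3j²(4 2 6; -4 2 2) = Δ·Π!·Σ² = 1/6435  (sign +1)
I_A²/I_B² = (224/6435)/(1/6435) = 224/1

224/1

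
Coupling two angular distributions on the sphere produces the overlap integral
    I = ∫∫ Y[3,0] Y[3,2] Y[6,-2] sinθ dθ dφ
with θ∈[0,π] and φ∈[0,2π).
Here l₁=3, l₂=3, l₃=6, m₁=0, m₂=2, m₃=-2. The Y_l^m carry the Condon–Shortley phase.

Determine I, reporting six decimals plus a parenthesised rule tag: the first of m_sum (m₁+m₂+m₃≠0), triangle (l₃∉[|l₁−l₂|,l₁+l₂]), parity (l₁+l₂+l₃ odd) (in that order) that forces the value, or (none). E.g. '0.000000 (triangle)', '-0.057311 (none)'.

0.177420 (none)

Checks pass: Σm=0; 12 even; l₃=6∈[0,6].
(2·3+1)(2·3+1)(2·6+1) = 637
Δ: 0! 6! 6! / 13! → 1/12012
sum: t=0:+1/1296 = 1/1296
3j²(3 3 6; 0 0 0) = Δ·Π!·Σ² = 100/3003  (sign +1)
sum: t=0:+1/4320 = 1/4320
3j²(3 3 6; 0 2 -2) = Δ·Π!·Σ² = 8/429  (sign +1)
combine: 4πI² = 637·100/3003·8/429 = 5600/14157
take √, sign +1: I = 0.17742036
No selection rule forces the value: the integral is nonzero (none).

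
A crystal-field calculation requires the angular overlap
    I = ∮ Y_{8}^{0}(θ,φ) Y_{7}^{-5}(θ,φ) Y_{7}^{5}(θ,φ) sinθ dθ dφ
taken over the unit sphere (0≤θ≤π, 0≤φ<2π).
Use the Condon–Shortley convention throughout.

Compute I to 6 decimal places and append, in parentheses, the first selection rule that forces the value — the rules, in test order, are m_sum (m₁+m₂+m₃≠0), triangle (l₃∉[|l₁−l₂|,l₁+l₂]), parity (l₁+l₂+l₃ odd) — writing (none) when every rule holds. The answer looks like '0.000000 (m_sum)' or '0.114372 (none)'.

-0.124949 (none)

Rules hold: Σm=0, L=22 even, 1≤7≤15.
N = 17·15·15 = 3825
Δ = 8!·8!·6!/23! = 1/22086194130
Racah Σ t=1..7: t=1:−1/18289152000 t=2:+1/248832000 t=3:−1/24883200 t=4:+1/11943936 t=5:−1/24883200 t=6:+1/248832000 t=7:−1/18289152000 = 11/975421440
⇒ 3j(8 7 7; 0 0 0)² = 1750/289731, sgn -1
Racah Σ t=0..2: t=0:+1/78033715200 t=1:−1/3048192000 t=2:+1/1492992000 = 83/234101145600
⇒ 3j(8 7 7; 0 -5 5)² = 34445/4056234, sgn +1
4πI² = N·(3j₀)²·(3jₘ)² = 107640625/548653937
I = -1·√(0.19619/4π) = -0.12494933
No selection rule forces the value: the integral is nonzero (none).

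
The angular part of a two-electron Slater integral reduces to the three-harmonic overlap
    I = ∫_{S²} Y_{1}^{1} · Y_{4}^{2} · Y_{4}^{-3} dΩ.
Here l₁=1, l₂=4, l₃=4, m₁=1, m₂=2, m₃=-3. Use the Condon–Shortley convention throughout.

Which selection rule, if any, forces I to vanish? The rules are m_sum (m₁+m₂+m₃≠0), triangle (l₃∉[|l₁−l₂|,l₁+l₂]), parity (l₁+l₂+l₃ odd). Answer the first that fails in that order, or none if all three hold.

azimuthal sum: 1 + 2 − 3 = 0  ✓
3 ≤ 4 ≤ 5 (triangle on l)  ✓
L = 1 + 4 + 4 = 9 (odd)  ✗

parity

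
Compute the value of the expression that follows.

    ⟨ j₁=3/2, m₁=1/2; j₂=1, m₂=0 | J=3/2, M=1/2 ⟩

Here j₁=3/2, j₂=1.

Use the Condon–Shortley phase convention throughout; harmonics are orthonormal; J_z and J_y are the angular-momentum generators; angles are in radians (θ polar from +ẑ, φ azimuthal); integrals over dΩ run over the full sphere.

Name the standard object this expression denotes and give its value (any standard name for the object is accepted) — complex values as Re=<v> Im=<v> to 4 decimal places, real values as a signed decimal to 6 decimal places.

This is a Clebsch–Gordan (vector-coupling) coefficient.
triangle: 1!·2!·1!/5! = 2/120
(j±m)!: 2!·1!·1!·1!·2!·1! = 4
prefactor² = (2J+1)·Δ·N² = 4/15
  k=0: +1/(0!·1!·1!·1!·1!·0!) = 1
  k=1: −1/(1!·0!·0!·0!·2!·1!) = -1/2
Σ = 1/2  ⇒  CG² = 4/15·(1/2)² = 1/15
CG = +√(1/15) = +0.258199

Clebsch–Gordan coefficient, +√(1/15) ≈ +0.258199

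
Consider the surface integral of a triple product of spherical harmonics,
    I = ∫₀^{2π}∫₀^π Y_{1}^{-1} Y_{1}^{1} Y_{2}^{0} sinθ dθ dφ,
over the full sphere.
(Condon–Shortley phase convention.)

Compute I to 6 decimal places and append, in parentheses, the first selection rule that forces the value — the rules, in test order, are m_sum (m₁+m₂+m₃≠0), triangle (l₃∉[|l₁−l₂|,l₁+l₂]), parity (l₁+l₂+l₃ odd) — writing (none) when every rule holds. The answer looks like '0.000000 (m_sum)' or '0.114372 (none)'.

Checks pass: Σm=0; 4 even; l₃=2∈[0,2].
(2·1+1)(2·1+1)(2·2+1) = 45
Δ: 0! 2! 2! / 5! → 1/30
sum: t=0:+1/1 = 1/1
3j²(1 1 2; 0 0 0) = Δ·Π!·Σ² = 2/15  (sign +1)
sum: t=0:+1/4 = 1/4
3j²(1 1 2; -1 1 0) = Δ·Π!·Σ² = 1/30  (sign +1)
combine: 4πI² = 45·2/15·1/30 = 1/5
take √, sign +1: I = 0.12615663
No selection rule forces the value: the integral is nonzero (none).

0.126157 (none)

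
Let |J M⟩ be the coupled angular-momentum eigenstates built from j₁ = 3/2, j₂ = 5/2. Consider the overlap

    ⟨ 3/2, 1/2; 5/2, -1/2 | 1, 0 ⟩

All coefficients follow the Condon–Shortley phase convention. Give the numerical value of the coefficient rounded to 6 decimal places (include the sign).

triangle: 3!·0!·2!/6! = 12/720
(j±m)!: 2!·1!·2!·3!·1!·1! = 24
prefactor² = (2J+1)·Δ·N² = 6/5
  k=1: −1/(1!·2!·0!·1!·0!·1!) = -1/2
Σ = -1/2  ⇒  CG² = 6/5·(-1/2)² = 3/10
CG = −√(3/10) = -0.547723

-0.547723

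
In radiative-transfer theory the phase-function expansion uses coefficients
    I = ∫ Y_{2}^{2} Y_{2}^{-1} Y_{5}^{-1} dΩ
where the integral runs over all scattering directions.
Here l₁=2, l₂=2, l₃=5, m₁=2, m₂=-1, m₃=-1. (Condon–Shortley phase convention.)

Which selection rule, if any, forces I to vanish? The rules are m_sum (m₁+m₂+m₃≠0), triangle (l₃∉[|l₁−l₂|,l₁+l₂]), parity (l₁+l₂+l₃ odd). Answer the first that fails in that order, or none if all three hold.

triangle

m₁+m₂+m₃ = 2 − 1 − 1 = 0  ✓
triangle: need |l₁−l₂| ≤ l₃ ≤ l₁+l₂ = [0,4]; l₃=5 is outside  ✗
parity: l₁+l₂+l₃ = 9 is odd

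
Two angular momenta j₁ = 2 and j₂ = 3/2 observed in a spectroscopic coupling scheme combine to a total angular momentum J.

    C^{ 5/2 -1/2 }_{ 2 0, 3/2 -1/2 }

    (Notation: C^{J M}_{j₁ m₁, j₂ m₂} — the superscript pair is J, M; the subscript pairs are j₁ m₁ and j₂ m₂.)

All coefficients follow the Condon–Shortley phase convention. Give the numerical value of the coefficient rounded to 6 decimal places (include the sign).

triangle: 1!·3!·2!/7! = 12/5040
(j±m)!: 2!·2!·1!·2!·2!·3! = 96
prefactor² = (2J+1)·Δ·N² = 48/35
  k=0: +1/(0!·1!·2!·1!·1!·1!) = 1/2
  k=1: −1/(1!·0!·1!·0!·2!·2!) = -1/4
Σ = 1/4  ⇒  CG² = 48/35·(1/4)² = 3/35
CG = +√(3/35) = +0.292770

+0.292770  (= +√(3/35))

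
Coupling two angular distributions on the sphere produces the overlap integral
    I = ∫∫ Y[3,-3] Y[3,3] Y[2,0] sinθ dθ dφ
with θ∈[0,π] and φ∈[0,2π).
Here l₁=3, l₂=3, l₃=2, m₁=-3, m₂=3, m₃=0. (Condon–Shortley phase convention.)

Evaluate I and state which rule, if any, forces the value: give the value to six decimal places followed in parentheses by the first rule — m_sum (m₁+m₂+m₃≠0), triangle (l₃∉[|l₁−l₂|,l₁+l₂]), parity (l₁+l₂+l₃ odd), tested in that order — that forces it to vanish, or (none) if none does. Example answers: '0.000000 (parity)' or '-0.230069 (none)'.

0.210261 (none)

Checks pass: Σm=0; 8 even; l₃=2∈[0,6].
(2·3+1)(2·3+1)(2·2+1) = 245
Δ: 4! 2! 2! / 9! → 1/3780
sum: t=1:−1/24 t=2:+1/4 t=3:−1/24 = 1/6
3j²(3 3 2; 0 0 0) = Δ·Π!·Σ² = 4/105  (sign +1)
sum: t=4:+1/96 = 1/96
3j²(3 3 2; -3 3 0) = Δ·Π!·Σ² = 5/84  (sign +1)
combine: 4πI² = 245·4/105·5/84 = 5/9
take √, sign +1: I = 0.21026104
No selection rule forces the value: the integral is nonzero (none).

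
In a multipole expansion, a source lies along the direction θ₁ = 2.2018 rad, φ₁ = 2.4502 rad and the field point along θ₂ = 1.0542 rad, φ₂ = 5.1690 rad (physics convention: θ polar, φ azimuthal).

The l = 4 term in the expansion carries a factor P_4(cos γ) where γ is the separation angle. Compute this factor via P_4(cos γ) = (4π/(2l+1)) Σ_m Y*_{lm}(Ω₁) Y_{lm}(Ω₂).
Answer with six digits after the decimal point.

Addition theorem: P_4(cos γ) = (4π/9) Σ_m Y*_{lm}(Ω₁) Y_{lm}(Ω₂), m = −4…4:
  m=-4: Y*=-0.17495 - 0.06907j  Y=-0.06396 - 0.24473j  product -0.00571 + 0.04723j
  m=-3: Y*=-0.18751 - 0.34050j  Y=-0.39823 - 0.08113j  product 0.04705 + 0.15081j
  m=-2: Y*=0.05855 - 0.30773j  Y=-0.10940 + 0.14167j  product 0.03719 + 0.04196j
  m=-1: Y*=-0.09786 + 0.08099j  Y=-0.11577 - 0.23566j  product 0.03042 + 0.01368j
  m=+0: Y*=-0.33869 + 0.00000j  Y=-0.23651 + 0.00000j  product 0.08010 + 0.00000j
  m=+1: Y*=0.09786 + 0.08099j  Y=0.11577 - 0.23566j  product 0.03042 - 0.01368j
  m=+2: Y*=0.05855 + 0.30773j  Y=-0.10940 - 0.14167j  product 0.03719 - 0.04196j
  m=+3: Y*=0.18751 - 0.34050j  Y=0.39823 - 0.08113j  product 0.04705 - 0.15081j
  m=+4: Y*=-0.17495 + 0.06907j  Y=-0.06396 + 0.24473j  product -0.00571 - 0.04723j
Total Σ_m = 0.29799 + 0.00000j. Multiply by 1.396263: 0.41607 + 0.00000j. P_4(cos γ) = 0.416071

0.416071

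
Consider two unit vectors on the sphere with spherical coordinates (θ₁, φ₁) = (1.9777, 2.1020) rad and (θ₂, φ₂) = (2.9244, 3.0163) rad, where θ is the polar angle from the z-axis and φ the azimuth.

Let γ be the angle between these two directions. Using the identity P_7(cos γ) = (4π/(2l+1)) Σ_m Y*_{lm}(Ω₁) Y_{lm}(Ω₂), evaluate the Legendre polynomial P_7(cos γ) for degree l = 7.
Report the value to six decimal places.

Addition theorem: P_7(cos γ) = (4π/15) Σ_m Y*_{lm}(Ω₁) Y_{lm}(Ω₂), m = −7…7:
  m=-7: Y*=-0.150230+0.230892i  Y=-0.000007-0.000008i  product +0.000003-0.000000i
  m=-6: Y*=-0.443719-0.020261i  Y=-0.000134-0.000125i  product +0.000057+0.000058i
  m=-5: Y*=-0.115912-0.219648i  Y=-0.001574-0.001139i  product -0.000068+0.000478i
  m=-4: Y*=-0.104747+0.169316i  Y=-0.012734-0.006976i  product +0.002515-0.001425i
  m=-3: Y*=-0.328042-0.007485i  Y=-0.072178-0.028484i  product +0.023464+0.009884i
  m=-2: Y*=+0.032507+0.058335i  Y=-0.275852-0.070609i  product -0.004848-0.018387i
  m=-1: Y*=-0.167881+0.285738i  Y=-0.622790-0.078442i  product +0.126968-0.164786i
  m=+0: Y*=+0.027407-0.000000i  Y=-0.480615+0.000000i  product -0.013172+0.000000i
  m=+1: Y*=+0.167881+0.285738i  Y=+0.622790-0.078442i  product +0.126968+0.164786i
  m=+2: Y*=+0.032507-0.058335i  Y=-0.275852+0.070609i  product -0.004848+0.018387i
  m=+3: Y*=+0.328042-0.007485i  Y=+0.072178-0.028484i  product +0.023464-0.009884i
  m=+4: Y*=-0.104747-0.169316i  Y=-0.012734+0.006976i  product +0.002515+0.001425i
  m=+5: Y*=+0.115912-0.219648i  Y=+0.001574-0.001139i  product -0.000068-0.000478i
  m=+6: Y*=-0.443719+0.020261i  Y=-0.000134+0.000125i  product +0.000057-0.000058i
  m=+7: Y*=+0.150230+0.230892i  Y=+0.000007-0.000008i  product +0.000003+0.000000i
Total Σ_m = +0.283010-0.000000i. Multiply by 0.837758: +0.237094-0.000000i. P_7(cos γ) = 0.237094

0.237094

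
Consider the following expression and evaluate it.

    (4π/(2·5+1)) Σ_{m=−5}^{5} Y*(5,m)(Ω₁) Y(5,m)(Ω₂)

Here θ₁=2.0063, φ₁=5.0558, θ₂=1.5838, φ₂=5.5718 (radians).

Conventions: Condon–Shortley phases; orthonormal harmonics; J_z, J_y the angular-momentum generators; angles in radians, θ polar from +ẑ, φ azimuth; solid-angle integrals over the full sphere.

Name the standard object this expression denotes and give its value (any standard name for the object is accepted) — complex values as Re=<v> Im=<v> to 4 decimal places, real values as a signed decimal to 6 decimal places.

Legendre polynomial (addition theorem), -0.406023

This sum is the spherical-harmonic addition theorem: it equals the Legendre polynomial P_l(cos γ) of the angle γ between the two directions.
Expand P_5 via completeness: Σ_{m} conj(Y_{5,m}) at Ω₁ times Y_{5,m} at Ω₂ —
  [-5]  conj(Y_{5,-5})(Ω₁) = (0.281317, 0.041441) ; Y_{5,-5}(Ω₂) = (-0.424493, -0.187196) ; Δ = (-0.111660, -0.070253)
  [-4]  conj(Y_{5,-4})(Ω₁) = (-0.081955, -0.410294) ; Y_{5,-4}(Ω₂) = (0.018249, -0.005566) ; Δ = (-0.003779, -0.007031)
  [-3]  conj(Y_{5,-3})(Ω₁) = (-0.133028, 0.079843) ; Y_{5,-3}(Ω₂) = (0.184416, -0.291964) ; Δ = (-0.001221, 0.053564)
  [-2]  conj(Y_{5,-2})(Ω₁) = (-0.211820, -0.173694) ; Y_{5,-2}(Ω₂) = (0.003248, 0.021782) ; Δ = (0.003095, -0.005178)
  [-1]  conj(Y_{5,-1})(Ω₁) = (-0.080805, 0.225977) ; Y_{5,-1}(Ω₂) = (0.242005, 0.208594) ; Δ = (-0.066693, 0.037832)
  [+0]  conj(Y_{5,0})(Ω₁) = (-0.223865, -0.000000) ; Y_{5,0}(Ω₂) = (-0.022793, 0.000000) ; Δ = (0.005103, 0.000000)
  [+1]  conj(Y_{5,1})(Ω₁) = (0.080805, 0.225977) ; Y_{5,1}(Ω₂) = (-0.242005, 0.208594) ; Δ = (-0.066693, -0.037832)
  [+2]  conj(Y_{5,2})(Ω₁) = (-0.211820, 0.173694) ; Y_{5,2}(Ω₂) = (0.003248, -0.021782) ; Δ = (0.003095, 0.005178)
  [+3]  conj(Y_{5,3})(Ω₁) = (0.133028, 0.079843) ; Y_{5,3}(Ω₂) = (-0.184416, -0.291964) ; Δ = (-0.001221, -0.053564)
  [+4]  conj(Y_{5,4})(Ω₁) = (-0.081955, 0.410294) ; Y_{5,4}(Ω₂) = (0.018249, 0.005566) ; Δ = (-0.003779, 0.007031)
  [+5]  conj(Y_{5,5})(Ω₁) = (-0.281317, 0.041441) ; Y_{5,5}(Ω₂) = (0.424493, -0.187196) ; Δ = (-0.111660, 0.070253)
Σ over m = (-0.355413, 0.000000); ×(4π/11) → (-0.406023, 0.000000). Real part: -0.406023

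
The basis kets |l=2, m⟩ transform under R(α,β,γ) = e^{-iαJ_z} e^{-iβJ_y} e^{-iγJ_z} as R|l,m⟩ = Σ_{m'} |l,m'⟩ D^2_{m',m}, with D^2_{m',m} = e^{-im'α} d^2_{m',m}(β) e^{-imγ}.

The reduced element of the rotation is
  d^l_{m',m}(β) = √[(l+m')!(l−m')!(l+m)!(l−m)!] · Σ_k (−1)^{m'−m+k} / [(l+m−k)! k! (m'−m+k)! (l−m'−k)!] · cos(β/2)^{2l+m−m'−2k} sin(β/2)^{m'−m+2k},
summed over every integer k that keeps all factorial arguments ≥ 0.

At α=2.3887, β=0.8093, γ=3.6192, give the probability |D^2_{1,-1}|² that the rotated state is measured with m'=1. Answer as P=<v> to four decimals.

P=0.1361

D^2_{1,-1}(2.3887,0.8093,3.6192) = e^{-i·1·2.3887}·d^2_{1,-1}(0.8093)·e^{-i·-1·3.6192}. Compute d first:
c=cos(0.809300/2)=0.919240, s=sin(0.809300/2)=0.393697; N=√[6·1·1·6]=6.000000
The bounds max(0,m−m')=0 and min(l+m,l−m')=1 give 2 terms
  k=0: (−1)^2·6.0000/(2)·0.9192^2·0.3937^2 = +0.392920
  k=1: (−1)^3·6.0000/(6)·0.9192^0·0.3937^4 = -0.024024
d^2_{1,-1}(0.8093) = +0.392920 -0.024024 = +0.368895
|D^2_{1,-1}|² = |d^2_{1,-1}(β)|² = (+0.368895)² = 0.136084 (the z-rotation phases have unit modulus)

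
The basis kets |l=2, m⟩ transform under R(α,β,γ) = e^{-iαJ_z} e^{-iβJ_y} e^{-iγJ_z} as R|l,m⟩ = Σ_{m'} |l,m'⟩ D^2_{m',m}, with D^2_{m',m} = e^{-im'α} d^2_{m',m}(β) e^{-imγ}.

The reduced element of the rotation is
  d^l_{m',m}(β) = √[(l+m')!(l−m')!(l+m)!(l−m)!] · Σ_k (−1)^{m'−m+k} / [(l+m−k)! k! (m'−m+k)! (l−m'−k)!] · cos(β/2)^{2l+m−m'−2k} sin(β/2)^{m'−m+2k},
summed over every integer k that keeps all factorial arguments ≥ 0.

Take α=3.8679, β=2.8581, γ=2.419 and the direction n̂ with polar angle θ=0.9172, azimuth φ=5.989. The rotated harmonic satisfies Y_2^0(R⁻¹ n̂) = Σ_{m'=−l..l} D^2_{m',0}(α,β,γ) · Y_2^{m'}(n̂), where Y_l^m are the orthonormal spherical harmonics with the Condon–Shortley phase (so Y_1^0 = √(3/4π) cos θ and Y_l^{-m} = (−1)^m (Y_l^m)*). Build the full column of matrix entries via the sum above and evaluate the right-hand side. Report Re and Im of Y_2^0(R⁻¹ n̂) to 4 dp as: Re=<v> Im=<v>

Re=0.1481 Im=0.0000

Need the full column D^2_{m',0} for m'=−2..2 at α=3.8679, β=2.8581, γ=2.4190.
cos(β/2)=0.141272, sin(β/2)=0.989971
d^2_{-2,0}: single k=2 term ⇒ +0.047911;  D = +0.005649+0.047577i
d^2_{-1,0}: k∈[1..2] ⇒ +0.006837 -0.335737 = -0.328900;  D = +0.245896+0.218427i
d^2_{0,0}: k∈[0..2] ⇒ +0.000398 -0.078238 +0.960483 = +0.882643;  D = +0.882643+0.000000i
d^2_{1,0}: k∈[0..1] ⇒ -0.006837 +0.335737 = +0.328900;  D = -0.245896+0.218427i
d^2_{2,0}: single k=0 term ⇒ +0.047911;  D = +0.005649-0.047577i
Y_2^{m'}(θ=0.9172,φ=5.989) and Σ D·Y over m':
  (+0.0056+0.0476i)·(+0.2025+0.1351i)  (+0.2459+0.2184i)·(+0.3569+0.1081i)  (+0.8826+0.0000i)·(+0.0344+0.0000i)  (-0.2459+0.2184i)·(-0.3569+0.1081i)  (+0.0056-0.0476i)·(+0.2025-0.1351i)
Y_2^0(R⁻¹ n̂) = +0.148104+0.000000i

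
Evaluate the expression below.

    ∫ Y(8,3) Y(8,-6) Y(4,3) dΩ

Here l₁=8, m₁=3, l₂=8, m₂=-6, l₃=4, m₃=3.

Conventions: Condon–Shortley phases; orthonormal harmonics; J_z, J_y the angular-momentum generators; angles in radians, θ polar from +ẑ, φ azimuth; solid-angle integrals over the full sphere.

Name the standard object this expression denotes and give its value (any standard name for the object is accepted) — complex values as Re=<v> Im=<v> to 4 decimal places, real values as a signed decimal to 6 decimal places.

This is a Gaunt coefficient — the integral of a triple product of spherical harmonics over the sphere.
Rules hold: Σm=0, L=20 even, 0≤4≤16.
N = 17·17·9 = 2601
Δ = 12!·4!·4!/21! = 1/185175900
Racah Σ t=4..8: t=4:+1/557383680 t=5:−1/21772800 t=6:+1/8294400 t=7:−1/21772800 t=8:+1/557383680 = 1/30965760
⇒ 3j(8 8 4; 0 0 0)² = 36/4199, sgn +1
Racah Σ t=1..2: t=1:−1/5748019200 t=2:+1/1045094400 = 1/1277337600
⇒ 3j(8 8 4; 3 -6 3)² = 9/646, sgn -1
4πI² = N·(3j₀)²·(3jₘ)² = 1458/4693
I = -1·√(0.310675/4π) = -0.15723476

Gaunt coefficient, -0.157235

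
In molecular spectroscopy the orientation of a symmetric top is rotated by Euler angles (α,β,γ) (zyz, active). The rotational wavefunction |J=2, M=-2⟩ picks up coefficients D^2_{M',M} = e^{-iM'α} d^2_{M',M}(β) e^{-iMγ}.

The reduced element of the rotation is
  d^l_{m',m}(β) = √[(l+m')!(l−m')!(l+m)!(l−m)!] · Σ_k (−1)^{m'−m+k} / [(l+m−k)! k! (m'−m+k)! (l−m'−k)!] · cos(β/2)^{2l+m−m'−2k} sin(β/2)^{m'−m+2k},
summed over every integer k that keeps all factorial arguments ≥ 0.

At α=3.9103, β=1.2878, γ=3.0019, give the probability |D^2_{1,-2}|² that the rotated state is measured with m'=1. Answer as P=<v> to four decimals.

P=0.1197

First d^2_{1,-2}(β=1.2878), then the phase factors e^{-i(1)α} and e^{-i(-2)γ}:
Half-angle: c=0.799761, s=0.600319. N=√(6·1·1·24)=12.000000
k: max(0,(-2)−(1))=0 … min(2+(-2),2−(1))=0
  k=0: (−1)^3·12.0000/(6)·0.7998^1·0.6003^3 = -0.346048
d^2_{1,-2}(1.2878) = -0.346048
|D^2_{1,-2}|² = |d^2_{1,-2}(β)|² = (-0.346048)² = 0.119749 (the z-rotation phases have unit modulus)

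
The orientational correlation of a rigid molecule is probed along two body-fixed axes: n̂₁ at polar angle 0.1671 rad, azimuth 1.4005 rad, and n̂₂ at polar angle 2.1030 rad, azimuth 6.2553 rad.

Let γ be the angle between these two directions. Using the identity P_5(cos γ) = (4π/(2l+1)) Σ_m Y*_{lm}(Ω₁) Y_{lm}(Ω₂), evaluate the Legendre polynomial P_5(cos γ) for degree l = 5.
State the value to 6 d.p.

-0.132928

Term-by-term m-sum for l=5 (normalisation 4π/11 = 1.142397):
  [-5]  conj(Y_{5,-5})(Ω₁) = (0.000044, 0.000039) ; Y_{5,-5}(Ω₂) = (0.218356, 0.030643) ; Δ = (0.000009, 0.000010)
  [-4]  conj(Y_{5,-4})(Ω₁) = (0.000860, -0.000697) ; Y_{5,-4}(Ω₂) = (-0.408056, -0.045705) ; Δ = (-0.000383, 0.000245)
  [-3]  conj(Y_{5,-3})(Ω₁) = (-0.006032, -0.010762) ; Y_{5,-3}(Ω₂) = (0.290573, 0.024365) ; Δ = (-0.001491, -0.003274)
  [-2]  conj(Y_{5,-2})(Ω₁) = (-0.083533, 0.029604) ; Y_{5,-2}(Ω₂) = (0.145065, 0.008099) ; Δ = (-0.012358, 0.003618)
  [-1]  conj(Y_{5,-1})(Ω₁) = (0.065376, 0.380177) ; Y_{5,-1}(Ω₂) = (-0.334509, -0.009330) ; Δ = (-0.018322, -0.127783)
  [+0]  conj(Y_{5,0})(Ω₁) = (0.749480, -0.000000) ; Y_{5,0}(Ω₂) = (-0.068407, 0.000000) ; Δ = (-0.051270, 0.000000)
  [+1]  conj(Y_{5,1})(Ω₁) = (-0.065376, 0.380177) ; Y_{5,1}(Ω₂) = (0.334509, -0.009330) ; Δ = (-0.018322, 0.127783)
  [+2]  conj(Y_{5,2})(Ω₁) = (-0.083533, -0.029604) ; Y_{5,2}(Ω₂) = (0.145065, -0.008099) ; Δ = (-0.012358, -0.003618)
  [+3]  conj(Y_{5,3})(Ω₁) = (0.006032, -0.010762) ; Y_{5,3}(Ω₂) = (-0.290573, 0.024365) ; Δ = (-0.001491, 0.003274)
  [+4]  conj(Y_{5,4})(Ω₁) = (0.000860, 0.000697) ; Y_{5,4}(Ω₂) = (-0.408056, 0.045705) ; Δ = (-0.000383, -0.000245)
  [+5]  conj(Y_{5,5})(Ω₁) = (-0.000044, 0.000039) ; Y_{5,5}(Ω₂) = (-0.218356, 0.030643) ; Δ = (0.000009, -0.000010)
Total Σ_m = (-0.116359, -0.000000). Multiply by 1.142397: (-0.132928, -0.000000). P_5(cos γ) = -0.132928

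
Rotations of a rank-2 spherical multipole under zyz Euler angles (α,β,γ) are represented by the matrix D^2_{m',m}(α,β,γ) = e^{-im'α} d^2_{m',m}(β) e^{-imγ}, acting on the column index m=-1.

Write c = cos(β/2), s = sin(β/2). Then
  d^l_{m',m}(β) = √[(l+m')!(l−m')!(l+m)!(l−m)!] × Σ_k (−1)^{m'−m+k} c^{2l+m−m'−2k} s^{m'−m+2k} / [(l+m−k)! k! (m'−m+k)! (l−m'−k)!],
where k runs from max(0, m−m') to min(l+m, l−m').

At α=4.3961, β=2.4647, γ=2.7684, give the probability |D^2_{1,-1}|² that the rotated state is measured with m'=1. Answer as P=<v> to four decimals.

Split into d^2_{1,-1}(β=2.4647) × two z-phases.
Half-angle: c=0.332022, s=0.943272. N=√(6·1·1·6)=6.000000
k: max(0,(-1)−(1))=0 … min(2+(-1),2−(1))=1
  k=0: (−1)^2·6.0000/(2)·0.3320^2·0.9433^2 = +0.294258
  k=1: (−1)^3·6.0000/(6)·0.3320^0·0.9433^4 = -0.791675
d^2_{1,-1}(2.4647) = +0.294258 -0.791675 = -0.497417
|D^2_{1,-1}|² = |d^2_{1,-1}(β)|² = (-0.497417)² = 0.247424 (the z-rotation phases have unit modulus)

P=0.2474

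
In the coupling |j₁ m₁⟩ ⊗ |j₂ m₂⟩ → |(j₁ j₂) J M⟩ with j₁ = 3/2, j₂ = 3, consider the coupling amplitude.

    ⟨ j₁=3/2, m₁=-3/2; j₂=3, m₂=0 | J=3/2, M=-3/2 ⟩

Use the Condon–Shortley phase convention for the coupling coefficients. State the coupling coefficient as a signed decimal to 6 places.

−√(1/35) = -0.169031

√[4·3!0!3!/7! · 0!3!3!3!0!3!] = √(1296/35)
  +(−1)^3/∏(3,0,0,0,0,3)! = -1/36  (running -1/36)
⟨..|..⟩ = √(1296/35)·(-1/36) = -0.169031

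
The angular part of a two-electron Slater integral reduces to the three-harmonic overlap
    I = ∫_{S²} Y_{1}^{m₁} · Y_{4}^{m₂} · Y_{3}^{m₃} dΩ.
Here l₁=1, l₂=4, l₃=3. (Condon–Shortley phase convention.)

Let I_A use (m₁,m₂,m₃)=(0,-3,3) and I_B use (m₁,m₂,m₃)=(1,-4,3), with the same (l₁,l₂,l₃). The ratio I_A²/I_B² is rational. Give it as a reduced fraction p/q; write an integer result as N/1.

1/4

Shared (l₁,l₂,l₃)=(1,4,3): N and (l;000)² cancel in I_A²/I_B².
A: Δ = 2!·0!·6!/9! = 1/252; Racah Σ t=1..1: t=1:−1/720 = -1/720; ⇒ 3j(1 4 3; 0 -3 3)² = 1/36, sgn -1
B: Δ = 2!·0!·6!/9! = 1/252; Racah Σ t=0..0: t=0:+1/1440 = 1/1440; ⇒ 3j(1 4 3; 1 -4 3)² = 1/9, sgn +1
I_A²/I_B² = (1/36)/(1/9) = 1/4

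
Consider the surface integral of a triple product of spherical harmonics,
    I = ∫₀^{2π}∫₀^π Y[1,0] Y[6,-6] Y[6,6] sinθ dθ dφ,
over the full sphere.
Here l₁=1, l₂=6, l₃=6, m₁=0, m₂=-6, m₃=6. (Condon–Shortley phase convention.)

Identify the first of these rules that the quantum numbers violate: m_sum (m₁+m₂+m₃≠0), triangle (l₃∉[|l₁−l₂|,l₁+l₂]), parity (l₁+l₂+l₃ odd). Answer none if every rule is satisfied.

parity

m₁+m₂+m₃ = 0 − 6 + 6 = 0  ✓
triangle: |1−6|=5 ≤ l₃=6 ≤ 1+6=7  ✓
parity: l₁+l₂+l₃ = 13 is odd  ✗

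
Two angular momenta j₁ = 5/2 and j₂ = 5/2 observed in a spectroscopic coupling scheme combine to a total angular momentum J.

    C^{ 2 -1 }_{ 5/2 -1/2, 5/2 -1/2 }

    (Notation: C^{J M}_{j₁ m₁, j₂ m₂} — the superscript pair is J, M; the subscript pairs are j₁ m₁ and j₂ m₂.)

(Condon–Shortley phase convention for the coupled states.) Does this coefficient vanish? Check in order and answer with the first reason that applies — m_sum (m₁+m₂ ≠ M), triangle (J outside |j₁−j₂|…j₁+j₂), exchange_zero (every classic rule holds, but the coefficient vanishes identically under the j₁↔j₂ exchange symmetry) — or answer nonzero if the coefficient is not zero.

exchange_zero

m-sum: m₁+m₂ = -1/2+(-1/2) = -1, M = -1  ✓
triangle: |j₁−j₂| = 0 ≤ J = 2 ≤ j₁+j₂ = 5  ✓
exchange: j₁=j₂ and m₁=m₂, and (−1)^(j₁+j₂−J) = (−1)^3 = −1 forces ⟨j₁m₁;j₂m₂|JM⟩ = −⟨j₂m₂;j₁m₁|JM⟩ = −⟨j₁m₁;j₂m₂|JM⟩ ⇒ the coefficient vanishes identically
Racah sum check: Σ_k collapses to 0 ⇒ CG = 0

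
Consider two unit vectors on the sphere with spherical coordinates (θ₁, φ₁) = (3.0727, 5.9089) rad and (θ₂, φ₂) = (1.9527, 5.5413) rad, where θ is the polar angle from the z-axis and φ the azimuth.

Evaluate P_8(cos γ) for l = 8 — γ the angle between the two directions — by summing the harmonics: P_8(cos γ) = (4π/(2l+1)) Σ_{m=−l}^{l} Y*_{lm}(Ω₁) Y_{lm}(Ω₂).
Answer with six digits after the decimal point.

-0.227931

Term-by-term m-sum for l=8 (normalisation 4π/17 = 0.739198):
  m=-8: (-0.000000-0.000000i) × (+0.266397-0.096670i) = -0.000000+0.000000i  (running Σ = -0.000000+0.000000i)
  m=-7: (+0.000000+0.000000i) × (-0.210560+0.403651i) = -0.000000+0.000000i  (running Σ = -0.000000+0.000000i)
  m=-6: (-0.000000-0.000000i) × (-0.067215-0.251575i) = -0.000000+0.000000i  (running Σ = -0.000000+0.000000i)
  m=-5: (+0.000004+0.000014i) × (-0.161131-0.102788i) = +0.000001-0.000003i  (running Σ = +0.000001-0.000003i)
  m=-4: (+0.000022-0.000299i) × (+0.335328-0.058961i) = -0.000010-0.000102i  (running Σ = -0.000010-0.000104i)
  m=-3: (-0.001940+0.004036i) × (+0.022353-0.029109i) = +0.000074+0.000147i  (running Σ = +0.000065+0.000042i)
  m=-2: (+0.034908-0.032427i) × (+0.029161+0.334244i) = +0.011857+0.010722i  (running Σ = +0.011921+0.010765i)
  m=-1: (-0.303220+0.119105i) × (-0.021220-0.019450i) = +0.008751+0.003370i  (running Σ = +0.020672+0.014135i)
  m=0: (+1.065824-0.000000i) × (-0.328096+0.000000i) = -0.349693+0.000000i  (running Σ = -0.329020+0.014135i)
  m=1: (+0.303220+0.119105i) × (+0.021220-0.019450i) = +0.008751-0.003370i  (running Σ = -0.320269+0.010765i)
  m=2: (+0.034908+0.032427i) × (+0.029161-0.334244i) = +0.011857-0.010722i  (running Σ = -0.308413+0.000042i)
  m=3: (+0.001940+0.004036i) × (-0.022353-0.029109i) = +0.000074-0.000147i  (running Σ = -0.308339-0.000104i)
  m=4: (+0.000022+0.000299i) × (+0.335328+0.058961i) = -0.000010+0.000102i  (running Σ = -0.308349-0.000003i)
  m=5: (-0.000004+0.000014i) × (+0.161131-0.102788i) = +0.000001+0.000003i  (running Σ = -0.308348+0.000000i)
  m=6: (-0.000000+0.000000i) × (-0.067215+0.251575i) = -0.000000-0.000000i  (running Σ = -0.308348+0.000000i)
  m=7: (-0.000000+0.000000i) × (+0.210560+0.403651i) = -0.000000-0.000000i  (running Σ = -0.308348+0.000000i)
  m=8: (-0.000000+0.000000i) × (+0.266397+0.096670i) = -0.000000-0.000000i  (running Σ = -0.308348-0.000000i)
Accumulated sum -0.308348-0.000000i; after 4π/(2l+1) scaling, -0.227931-0.000000i ⇒ P_8 = -0.227931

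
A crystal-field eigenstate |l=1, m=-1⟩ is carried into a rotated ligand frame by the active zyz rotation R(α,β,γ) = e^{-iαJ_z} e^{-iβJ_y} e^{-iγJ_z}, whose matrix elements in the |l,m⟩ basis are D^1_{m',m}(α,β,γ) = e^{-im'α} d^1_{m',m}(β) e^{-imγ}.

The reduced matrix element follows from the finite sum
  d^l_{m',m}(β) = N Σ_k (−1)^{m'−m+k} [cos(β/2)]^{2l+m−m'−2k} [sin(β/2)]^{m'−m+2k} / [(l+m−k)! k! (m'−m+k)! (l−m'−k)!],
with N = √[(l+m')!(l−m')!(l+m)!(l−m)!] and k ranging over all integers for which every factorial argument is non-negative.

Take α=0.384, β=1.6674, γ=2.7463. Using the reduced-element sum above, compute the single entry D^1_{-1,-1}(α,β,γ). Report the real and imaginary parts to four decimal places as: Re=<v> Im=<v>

Re=-0.4517 Im=0.0051

Split into d^1_{-1,-1}(β=1.6674) × two z-phases.
c=cos(1.667400/2)=0.672141, s=sin(1.667400/2)=0.740423; N=√[1·2·1·2]=2.000000
k: max(0,(-1)−(-1))=0 … min(1+(-1),1−(-1))=0
  k=0: (−1)^0·2.0000/(2)·0.6721^2·0.7404^0 = +0.451773
d^1_{-1,-1}(1.6674) = +0.451773
Phases: e^{-i·(-1)·0.3840}=+0.927174+0.374632i, e^{-i·(-1)·2.7463}=-0.922884+0.385078i ⇒ D=-0.451744+0.005102i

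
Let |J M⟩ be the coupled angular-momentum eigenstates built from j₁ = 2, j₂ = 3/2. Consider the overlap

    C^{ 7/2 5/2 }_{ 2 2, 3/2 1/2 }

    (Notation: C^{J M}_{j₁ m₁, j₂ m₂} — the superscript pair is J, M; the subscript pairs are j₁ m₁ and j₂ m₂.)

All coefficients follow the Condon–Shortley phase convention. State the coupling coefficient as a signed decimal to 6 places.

j₁+j₂−J=0  J+j₁−j₂=4  J−j₁+j₂=3  j₁+j₂+J+1=8
(j₁±m₁, j₂±m₂, J±M) = (4,0,2,1,6,1)
P² = 6912/7
sum k=0..0:
  [0] +1/48 = 1/48
S = 1/48
C² = P²·S² = 3/7 ; C = +0.654654

+0.654654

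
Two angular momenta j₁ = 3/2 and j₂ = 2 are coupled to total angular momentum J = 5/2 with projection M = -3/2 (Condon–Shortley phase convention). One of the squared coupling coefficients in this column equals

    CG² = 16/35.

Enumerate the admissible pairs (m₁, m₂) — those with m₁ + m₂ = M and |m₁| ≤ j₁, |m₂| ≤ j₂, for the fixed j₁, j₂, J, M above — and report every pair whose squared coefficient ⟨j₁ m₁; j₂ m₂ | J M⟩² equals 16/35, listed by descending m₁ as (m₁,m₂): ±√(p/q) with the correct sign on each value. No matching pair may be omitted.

(1/2,-2): +√(16/35)

Admissible pairs with m₁+m₂ = M = -3/2: (-3/2,0), (-1/2,-1), (1/2,-2)
  (m₁,m₂)=(1/2,-2): CG² = 16/35, CG = +√(16/35)   ← matches the target
  (m₁,m₂)=(-1/2,-1): CG² = 1/35, CG = +√(1/35)
  (m₁,m₂)=(-3/2,0): CG² = 18/35, CG = −√(18/35)
Pairs with CG² = 16/35: (1/2,-2): +√(16/35)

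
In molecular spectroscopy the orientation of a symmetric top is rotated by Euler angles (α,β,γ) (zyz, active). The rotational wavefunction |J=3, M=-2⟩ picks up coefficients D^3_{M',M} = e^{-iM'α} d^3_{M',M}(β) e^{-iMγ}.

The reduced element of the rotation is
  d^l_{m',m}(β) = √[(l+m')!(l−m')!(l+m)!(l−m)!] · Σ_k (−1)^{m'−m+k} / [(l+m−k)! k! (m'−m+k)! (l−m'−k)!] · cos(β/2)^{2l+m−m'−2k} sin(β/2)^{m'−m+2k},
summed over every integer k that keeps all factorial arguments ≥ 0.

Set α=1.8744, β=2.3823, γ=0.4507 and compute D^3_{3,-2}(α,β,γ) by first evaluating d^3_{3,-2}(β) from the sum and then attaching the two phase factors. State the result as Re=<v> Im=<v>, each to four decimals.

D^3_{3,-2}(1.8744,2.3823,0.4507) = e^{-i·3·1.8744}·d^3_{3,-2}(2.3823)·e^{-i·-2·0.4507}. Compute d first:
With c≡cos(β/2)=0.370592 and s≡sin(β/2)=0.928796, N=[720·1·1·120]^{1/2}=293.938769
The bounds max(0,m−m')=0 and min(l+m,l−m')=0 give 1 term
  k=0: (−1)^5·293.9388/(120)·0.3706^1·0.9288^5 = -0.627441
d^3_{3,-2}(2.3823) = -0.627441
D = (+0.790001+0.613105i)·(-0.627441)·(+0.620513+0.784196i) = -0.005905-0.627413i

Re=-0.0059 Im=-0.6274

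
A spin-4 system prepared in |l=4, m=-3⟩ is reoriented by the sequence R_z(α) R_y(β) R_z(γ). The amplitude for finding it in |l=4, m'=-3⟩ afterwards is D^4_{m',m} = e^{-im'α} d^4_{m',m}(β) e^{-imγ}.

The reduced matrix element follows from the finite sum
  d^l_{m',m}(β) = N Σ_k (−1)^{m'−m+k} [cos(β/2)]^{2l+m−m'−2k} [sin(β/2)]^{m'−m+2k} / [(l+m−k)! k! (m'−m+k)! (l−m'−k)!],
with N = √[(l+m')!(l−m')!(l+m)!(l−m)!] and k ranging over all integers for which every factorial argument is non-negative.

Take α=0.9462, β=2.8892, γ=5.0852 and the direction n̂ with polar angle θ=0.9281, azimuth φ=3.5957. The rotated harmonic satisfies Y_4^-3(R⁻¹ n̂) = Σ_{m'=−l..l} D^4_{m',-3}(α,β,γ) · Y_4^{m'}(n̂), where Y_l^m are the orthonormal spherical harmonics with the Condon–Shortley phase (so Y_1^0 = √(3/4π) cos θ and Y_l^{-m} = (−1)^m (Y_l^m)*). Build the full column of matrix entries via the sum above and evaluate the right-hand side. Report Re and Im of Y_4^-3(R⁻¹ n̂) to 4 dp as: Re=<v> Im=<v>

Re=-0.1769 Im=-0.1970

Need the full column D^4_{m',-3} for m'=−4..4 at α=0.9462, β=2.8892, γ=5.0852.
cos(β/2)=0.125862, sin(β/2)=0.992048
d^4_{-4,-3}: single k=1 term ⇒ +0.000001;  D = +0.000001+0.000000i
d^4_{-3,-3}: k∈[0..1] ⇒ +0.000000 -0.000027 = -0.000027;  D = -0.000020+0.000019i
d^4_{-2,-3}: k∈[0..1] ⇒ -0.000002 +0.000346 = +0.000344;  D = -0.000045-0.000341i
d^4_{-1,-3}: k∈[0..1] ⇒ +0.000031 -0.003215 = -0.003184;  D = +0.002804+0.001509i
d^4_{0,-3}: k∈[0..1] ⇒ -0.000365 +0.022668 = +0.022303;  D = -0.020060+0.009748i
d^4_{1,-3}: k∈[0..1] ⇒ +0.003215 -0.119854 = -0.116639;  D = +0.019990-0.114913i
d^4_{2,-3}: k∈[0..1] ⇒ -0.021504 +0.445334 = +0.423829;  D = +0.296247+0.303099i
d^4_{3,-3}: k∈[0..1] ⇒ +0.105701 -0.938125 = -0.832424;  D = -0.823155+0.123878i
d^4_{4,-3}: single k=0 term ⇒ -0.336641;  D = -0.154026+0.299337i
Y_4^{m'}(θ=0.9281,φ=3.5957) and Σ D·Y over m':
  (+0.0000+0.0000i)·(-0.0442-0.1762i)  (-0.0000+0.0000i)·(-0.0796+0.3765i)  (-0.0000-0.0003i)·(+0.1997-0.2560i)  (+0.0028+0.0015i)·(+0.0990-0.0483i)  (-0.0201+0.0097i)·(-0.3449+0.0000i)  (+0.0200-0.1149i)·(-0.0990-0.0483i)  (+0.2962+0.3031i)·(+0.1997+0.2560i)  (-0.8232+0.1239i)·(+0.0796+0.3765i)  (-0.1540+0.2993i)·(-0.0442+0.1762i)
Y_4^-3(R⁻¹ n̂) = -0.176926-0.197037i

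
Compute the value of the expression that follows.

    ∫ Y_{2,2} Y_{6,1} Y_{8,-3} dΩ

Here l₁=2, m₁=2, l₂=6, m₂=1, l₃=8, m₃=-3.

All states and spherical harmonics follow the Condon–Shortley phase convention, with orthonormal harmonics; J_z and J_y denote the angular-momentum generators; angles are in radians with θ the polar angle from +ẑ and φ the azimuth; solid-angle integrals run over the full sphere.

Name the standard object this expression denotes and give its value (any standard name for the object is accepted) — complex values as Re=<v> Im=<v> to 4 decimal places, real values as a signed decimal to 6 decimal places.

This is a Gaunt coefficient — the integral of a triple product of spherical harmonics over the sphere.
Rules hold: Σm=0, L=16 even, 4≤8≤8.
N = 5·13·17 = 1105
Δ = 0!·4!·12!/17! = 1/30940
Racah Σ t=0..0: t=0:+1/2073600 = 1/2073600
⇒ 3j(2 6 8; 0 0 0)² = 28/1105, sgn +1
Racah Σ t=0..0: t=0:+1/14515200 = 1/14515200
⇒ 3j(2 6 8; 2 1 -3)² = 33/3094, sgn -1
4πI² = N·(3j₀)²·(3jₘ)² = 66/221
I = -1·√(0.298643/4π) = -0.15415972

Gaunt coefficient, -0.154160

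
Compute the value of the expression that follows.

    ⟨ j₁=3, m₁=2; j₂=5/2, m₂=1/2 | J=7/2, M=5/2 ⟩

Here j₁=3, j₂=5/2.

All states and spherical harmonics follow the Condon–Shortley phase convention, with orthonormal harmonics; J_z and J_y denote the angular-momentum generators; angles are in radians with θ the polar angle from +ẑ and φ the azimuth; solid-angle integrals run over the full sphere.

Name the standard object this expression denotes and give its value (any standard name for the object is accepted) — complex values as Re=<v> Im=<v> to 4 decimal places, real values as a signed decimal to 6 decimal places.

This is a Clebsch–Gordan (vector-coupling) coefficient.
√[8·2!4!3!/10! · 5!1!3!2!6!1!] = √(4608/7)
  +(−1)^0/∏(0,2,1,3,3,0)! = 1/72  (running 1/72)
  +(−1)^1/∏(1,1,0,2,4,1)! = -1/48  (running -1/144)
⟨..|..⟩ = √(4608/7)·(-1/144) = -0.178174

Clebsch–Gordan coefficient, −√(2/63) ≈ -0.178174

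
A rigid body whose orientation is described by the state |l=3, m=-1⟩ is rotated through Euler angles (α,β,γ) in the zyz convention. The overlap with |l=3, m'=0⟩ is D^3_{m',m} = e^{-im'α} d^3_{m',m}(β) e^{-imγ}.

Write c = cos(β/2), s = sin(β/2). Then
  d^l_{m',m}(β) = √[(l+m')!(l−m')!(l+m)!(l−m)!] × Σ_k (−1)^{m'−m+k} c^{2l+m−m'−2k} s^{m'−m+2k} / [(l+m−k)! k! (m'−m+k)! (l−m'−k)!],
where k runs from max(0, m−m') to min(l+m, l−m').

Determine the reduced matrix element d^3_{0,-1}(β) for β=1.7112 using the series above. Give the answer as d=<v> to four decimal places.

d=0.3868

d^3_{0,-1}(β=1.7112) via the finite sum:
With c≡cos(β/2)=0.655766 and s≡sin(β/2)=0.754965, N=[6·6·2·24]^{1/2}=41.569219
The bounds max(0,m−m')=0 and min(l+m,l−m')=2 give 3 terms
  k=0: (−1)^1·41.5692/(12)·0.6558^5·0.7550^1 = -0.317147
  k=1: (−1)^2·41.5692/(4)·0.6558^3·0.7550^3 = +1.261065
  k=2: (−1)^3·41.5692/(12)·0.6558^1·0.7550^5 = -0.557150
d^3_{0,-1}(1.7112) = -0.317147 +1.261065 -0.557150 = +0.386768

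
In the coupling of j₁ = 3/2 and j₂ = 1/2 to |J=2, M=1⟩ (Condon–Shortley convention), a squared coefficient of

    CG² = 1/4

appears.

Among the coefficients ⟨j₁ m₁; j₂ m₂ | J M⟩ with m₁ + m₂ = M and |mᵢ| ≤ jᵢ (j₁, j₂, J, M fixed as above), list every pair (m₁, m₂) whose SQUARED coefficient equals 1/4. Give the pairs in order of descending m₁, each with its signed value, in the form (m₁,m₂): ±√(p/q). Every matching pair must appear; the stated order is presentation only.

(3/2,-1/2): +√(1/4)

Admissible pairs with m₁+m₂ = M = 1: (1/2,1/2), (3/2,-1/2)
  (m₁,m₂)=(3/2,-1/2): CG² = 1/4, CG = +√(1/4)   ← matches the target
  (m₁,m₂)=(1/2,1/2): CG² = 3/4, CG = +√(3/4)
Pairs with CG² = 1/4: (3/2,-1/2): +√(1/4)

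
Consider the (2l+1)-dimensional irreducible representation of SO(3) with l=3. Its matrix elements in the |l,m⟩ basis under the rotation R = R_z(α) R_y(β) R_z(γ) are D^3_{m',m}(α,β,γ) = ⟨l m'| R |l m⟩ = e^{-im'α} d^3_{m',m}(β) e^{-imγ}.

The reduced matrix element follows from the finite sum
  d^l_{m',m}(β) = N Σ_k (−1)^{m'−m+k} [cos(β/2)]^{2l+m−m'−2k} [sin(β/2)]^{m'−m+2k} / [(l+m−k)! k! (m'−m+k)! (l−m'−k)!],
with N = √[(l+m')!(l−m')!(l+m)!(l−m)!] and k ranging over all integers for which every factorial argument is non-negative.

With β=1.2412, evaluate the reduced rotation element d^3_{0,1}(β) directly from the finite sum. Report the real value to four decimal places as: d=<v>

d^3_{0,1}(β=1.2412) via the finite sum:
With c≡cos(β/2)=0.813530 and s≡sin(β/2)=0.581523, N=[6·6·24·2]^{1/2}=41.569219
k∈{1,2,3} keeps every argument non-negative
  k=1: (−1)^0·41.5692/(12)·0.8135^5·0.5815^1 = +0.717835
  k=2: (−1)^1·41.5692/(4)·0.8135^3·0.5815^3 = -1.100357
  k=3: (−1)^2·41.5692/(12)·0.8135^1·0.5815^5 = +0.187413
d^3_{0,1}(1.2412) = +0.717835 -1.100357 +0.187413 = -0.195109

d=-0.1951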